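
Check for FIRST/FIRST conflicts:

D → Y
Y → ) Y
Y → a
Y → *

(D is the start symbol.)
A FIRST/FIRST conflict occurs when two productions N → α and N → β for the same non-terminal have FIRST(α) ∩ FIRST(β) ≠ ∅ (with ε ∈ FIRST of a nullable right-hand side, so two nullable alternatives also conflict).

Productions for Y:
  Y → ) Y: FIRST = { ')' }
  Y → a: FIRST = { 'a' }
  Y → *: FIRST = { '*' }
D has only one production, so no FIRST/FIRST conflict is possible there.

All alternatives of each non-terminal have pairwise disjoint FIRST sets.

Answer: No FIRST/FIRST conflicts.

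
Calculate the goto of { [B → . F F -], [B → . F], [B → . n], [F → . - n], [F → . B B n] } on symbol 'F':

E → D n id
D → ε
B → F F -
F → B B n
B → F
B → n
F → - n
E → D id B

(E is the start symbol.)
{ [B → . F F -], [B → . F], [B → . n], [B → F . F -], [B → F .], [F → . - n], [F → . B B n] }

GOTO(I, 'F') = CLOSURE({ [A → αX.β] : [A → α.Xβ] ∈ I, X = 'F' })

Items with dot before 'F', with the dot advanced:
  [B → . F] → [B → F .]
  [B → . F F -] → [B → F . F -]
Closure of the advanced items:
  [B → F . F -] has the dot before F: add [F → . B B n], [F → . - n]
  [F → . B B n] has the dot before B: add [B → . F F -], [B → . F], [B → . n]

GOTO = { [B → . F F -], [B → . F], [B → . n], [B → F . F -], [B → F .], [F → . - n], [F → . B B n] }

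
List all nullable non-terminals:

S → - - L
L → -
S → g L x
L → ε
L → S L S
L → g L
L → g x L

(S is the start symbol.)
{ 'L' }

A non-terminal is nullable if it can derive ε (the empty string): either it has an ε-production, or it has a production whose right-hand side consists entirely of nullable non-terminals.

ε-productions: L → ε
So L is immediately nullable.
No further non-terminal can be added: every production for the remaining non-terminals contains a terminal or a non-nullable non-terminal.
Nullable = { 'L' }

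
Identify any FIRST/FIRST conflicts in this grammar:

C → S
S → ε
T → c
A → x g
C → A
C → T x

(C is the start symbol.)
FIRST sets of the non-terminals at (or reachable through a nullable prefix from) the front of some alternative:
  FIRST(S) = { ε }
  FIRST(A) = { 'x' }
  FIRST(T) = { 'c' }

Productions for C:
  C → S: FIRST = { ε }
  C → A: FIRST = { 'x' }
  C → T x: FIRST = { 'c' }
S, T, A have only one production, so no FIRST/FIRST conflict is possible there.

All alternatives of each non-terminal have pairwise disjoint FIRST sets.

Answer: No FIRST/FIRST conflicts.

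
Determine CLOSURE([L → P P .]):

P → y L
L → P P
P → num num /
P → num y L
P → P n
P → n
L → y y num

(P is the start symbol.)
Start with: [L → P P .]
The dot is at the end, so nothing is added.

CLOSURE = { [L → P P .] }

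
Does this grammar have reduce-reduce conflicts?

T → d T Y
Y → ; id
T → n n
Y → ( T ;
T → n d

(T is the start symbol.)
A reduce-reduce conflict occurs when an LR(0) state has two complete items [A → α .] and [B → β .] — both call for a reduction, and with no lookahead the parser cannot choose between them.

Augment with T' → T and build the canonical LR(0) collection (I0 = CLOSURE({[T' → . T]}), then GOTO on every symbol after a dot until no new states appear). It has 13 states:
  I0: { [T → . d T Y], [T → . n d], [T → . n n], [T' → . T] }  — shift
  I1: { [T' → T .] }  — accept
  I2: { [T → . d T Y], [T → . n d], [T → . n n], [T → d . T Y] }  — shift
  I3: { [T → n . d], [T → n . n] }  — shift
  I4: { [T → n d .] }  — reduce
  I5: { [T → n n .] }  — reduce
  I6: { [T → d T . Y], [Y → . ( T ;], [Y → . ; id] }  — shift
  I7: { [T → . d T Y], [T → . n d], [T → . n n], [Y → ( . T ;] }  — shift
  I8: { [Y → ; . id] }  — shift
  I9: { [T → d T Y .] }  — reduce
  I10: { [Y → ; id .] }  — reduce
  I11: { [Y → ( T . ;] }  — shift
  I12: { [Y → ( T ; .] }  — reduce

No state contains more than one complete item.

Answer: No reduce-reduce conflicts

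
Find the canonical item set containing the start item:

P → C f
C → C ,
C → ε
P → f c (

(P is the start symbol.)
{ [C → . C ,], [C → .], [P → . C f], [P → . f c (], [P' → . P] }

First, augment the grammar with P' → P
I₀ = CLOSURE({ [P' → . P] }):
  [P' → . P] has the dot before P: add [P → . C f], [P → . f c (]
  [P → . C f] has the dot before C: add [C → . C ,], [C → .]
No further items can be added.

I₀ = { [C → . C ,], [C → .], [P → . C f], [P → . f c (], [P' → . P] }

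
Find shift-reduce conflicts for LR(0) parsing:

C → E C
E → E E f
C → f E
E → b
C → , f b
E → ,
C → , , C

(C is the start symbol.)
Yes — I1: [E → , .] vs [C → , . , C]; I7: [C → f E .] vs [E → . ,]; I12: [E → E E f .] vs [E → . ,]

A shift-reduce conflict occurs when an LR(0) state has both:
  - a complete (reduce) item [A → α .] (dot at the end), and
  - a shift item [B → β . c γ] (dot before a terminal).

Augment with C' → C and build the canonical LR(0) collection (I0 = CLOSURE({[C' → . C]}), then GOTO on every symbol after a dot until no new states appear). It has 17 states:
  I0: { [C → . , , C], [C → . , f b], [C → . E C], [C → . f E], [C' → . C], [E → . ,], [E → . E E f], [E → . b] }  — shift
  I1: { [C → , . , C], [C → , . f b], [E → , .] }  — shift, reduce
  I2: { [C' → C .] }  — accept
  I3: { [C → . , , C], [C → . , f b], [C → . E C], [C → . f E], [C → E . C], [E → . ,], [E → . E E f], [E → . b], [E → E . E f] }  — shift
  I4: { [E → b .] }  — reduce
  I5: { [C → f . E], [E → . ,], [E → . E E f], [E → . b] }  — shift
  I6: { [E → , .] }  — reduce
  I7: { [C → f E .], [E → . ,], [E → . E E f], [E → . b], [E → E . E f] }  — shift, reduce
  I8: { [E → . ,], [E → . E E f], [E → . b], [E → E . E f], [E → E E . f] }  — shift
  I9: { [E → E E f .] }  — reduce
  I10: { [C → E C .] }  — reduce
  I11: { [C → . , , C], [C → . , f b], [C → . E C], [C → . f E], [C → E . C], [E → . ,], [E → . E E f], [E → . b], [E → E . E f], [E → E E . f] }  — shift
  I12: { [C → f . E], [E → . ,], [E → . E E f], [E → . b], [E → E E f .] }  — shift, reduce
  I13: { [C → , , . C], [C → . , , C], [C → . , f b], [C → . E C], [C → . f E], [E → . ,], [E → . E E f], [E → . b] }  — shift
  I14: { [C → , f . b] }  — shift
  I15: { [C → , f b .] }  — reduce
  I16: { [C → , , C .] }  — reduce

I1 contains reduce item [E → , .] and shift items [C → , . , C], [C → , . f b] — shift-reduce conflict.
I7 contains reduce item [C → f E .] and shift items [E → . ,], [E → . b] — shift-reduce conflict.
I12 contains reduce item [E → E E f .] and shift items [E → . ,], [E → . b] — shift-reduce conflict.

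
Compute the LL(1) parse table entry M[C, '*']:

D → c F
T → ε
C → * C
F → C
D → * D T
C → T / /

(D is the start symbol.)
To find M[C, '*'], we find productions for C where '*' is in the predict set (PREDICT(N → α) = (FIRST(α) \ {ε}) ∪ (FOLLOW(N) if α ⇒* ε)).

Relevant sets:
  FIRST(T) = { ε }

C → * C: PREDICT = { '*' }
  '*' is in predict set, so this production goes in M[C, '*']
C → T / /: PREDICT = { '/' }

M[C, '*'] = C → * C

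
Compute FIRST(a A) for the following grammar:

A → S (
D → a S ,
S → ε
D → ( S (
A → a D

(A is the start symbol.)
{ 'a' }

To compute FIRST(a A), process the symbols left to right:
Symbol a is a terminal. Add 'a' and stop.
FIRST(a A) = { 'a' }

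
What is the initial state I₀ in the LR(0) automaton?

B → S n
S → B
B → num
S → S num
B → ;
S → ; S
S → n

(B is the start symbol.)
First, augment the grammar with B' → B
I₀ = CLOSURE({ [B' → . B] }):
  [B' → . B] has the dot before B: add [B → . S n], [B → . num], [B → . ;]
  [B → . S n] has the dot before S: add [S → . B], [S → . S num], [S → . ; S], [S → . n]
No further items can be added.

I₀ = { [B → . ;], [B → . S n], [B → . num], [B' → . B], [S → . ; S], [S → . B], [S → . S num], [S → . n] }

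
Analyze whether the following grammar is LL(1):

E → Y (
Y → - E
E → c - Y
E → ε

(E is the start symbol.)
Yes, the grammar is LL(1).

A grammar is LL(1) if for each non-terminal N with multiple productions, the predict sets of those productions are pairwise disjoint, where PREDICT(N → α) = (FIRST(α) \ {ε}) ∪ (FOLLOW(N) if α ⇒* ε).

Relevant sets:
  FIRST(Y) = { '-' }
  FOLLOW(E) = { $, '(' }

For E:
  PREDICT(E → Y '(') = { '-' }
  PREDICT(E → c '-' Y) = { 'c' }
  PREDICT(E → ε) = { $, '(' }
Y has a single production, so nothing to check there.

All predict sets are disjoint. The grammar IS LL(1).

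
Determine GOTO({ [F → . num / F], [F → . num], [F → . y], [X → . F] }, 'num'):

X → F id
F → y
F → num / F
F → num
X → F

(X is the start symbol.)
{ [F → num . / F], [F → num .] }

GOTO(I, 'num') = CLOSURE({ [A → αX.β] : [A → α.Xβ] ∈ I, X = 'num' })

Items with dot before 'num', with the dot advanced:
  [F → . num] → [F → num .]
  [F → . num / F] → [F → num . / F]
Closure adds nothing (no advanced item has the dot before a non-terminal).

GOTO = { [F → num . / F], [F → num .] }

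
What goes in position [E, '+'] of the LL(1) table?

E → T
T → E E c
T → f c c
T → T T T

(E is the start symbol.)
Empty (error entry)

To find M[E, '+'], we find productions for E where '+' is in the predict set (PREDICT(N → α) = (FIRST(α) \ {ε}) ∪ (FOLLOW(N) if α ⇒* ε)).

Relevant sets:
  FIRST(T) = { 'f' }

E → T: PREDICT = { 'f' }

M[E, '+'] is empty (no production applies)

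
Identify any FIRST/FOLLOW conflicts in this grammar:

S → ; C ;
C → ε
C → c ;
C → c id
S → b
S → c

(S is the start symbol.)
Nullable non-terminals: C.

C: nullable alternative(s) C → ε; FOLLOW(C) = { ';' }
  C → ε: FIRST \ {ε} = { } — this is the only nullable alternative, skip
  C → c ;: FIRST \ {ε} = { 'c' } — disjoint from FOLLOW(C)
  C → c id: FIRST \ {ε} = { 'c' } — disjoint from FOLLOW(C)

S has no nullable alternative, so no FIRST/FOLLOW check is needed there.

No FIRST/FOLLOW conflicts found.

Answer: No FIRST/FOLLOW conflicts.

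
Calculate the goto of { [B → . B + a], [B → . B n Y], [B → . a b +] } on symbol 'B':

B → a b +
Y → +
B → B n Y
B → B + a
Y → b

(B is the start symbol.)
GOTO(I, 'B') = CLOSURE({ [A → αX.β] : [A → α.Xβ] ∈ I, X = 'B' })

Items with dot before 'B', with the dot advanced:
  [B → . B + a] → [B → B . + a]
  [B → . B n Y] → [B → B . n Y]
Closure adds nothing (no advanced item has the dot before a non-terminal).

GOTO = { [B → B . + a], [B → B . n Y] }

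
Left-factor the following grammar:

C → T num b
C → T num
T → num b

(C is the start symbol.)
Left-factoring transforms A → αβ₁ | αβ₂ into A → αA' and A' → β₁ | β₂
(α is the longest common prefix among the alternatives). Repeat until
no nonterminal has two alternatives with a common prefix.

Round 1: C has alternatives sharing prefix 'T num'. Introduce C': C → T num C'
  Add: C' → b
  Add: C' → ε

No remaining common prefixes — done.

Resulting grammar:
C → T num C'
C' → b
C' → ε
T → num b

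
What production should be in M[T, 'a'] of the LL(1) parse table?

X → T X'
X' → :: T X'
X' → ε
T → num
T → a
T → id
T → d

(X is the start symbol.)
To find M[T, 'a'], we find productions for T where 'a' is in the predict set (PREDICT(N → α) = (FIRST(α) \ {ε}) ∪ (FOLLOW(N) if α ⇒* ε)).

T → num: PREDICT = { 'num' }
T → a: PREDICT = { 'a' }
  'a' is in predict set, so this production goes in M[T, 'a']
T → id: PREDICT = { 'id' }
T → d: PREDICT = { 'd' }

M[T, 'a'] = T → a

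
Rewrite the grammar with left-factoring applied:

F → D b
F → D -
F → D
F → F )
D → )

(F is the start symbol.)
Left-factoring transforms A → αβ₁ | αβ₂ into A → αA' and A' → β₁ | β₂
(α is the longest common prefix among the alternatives). Repeat until
no nonterminal has two alternatives with a common prefix.

Round 1: F has alternatives sharing prefix 'D'. Introduce F': F → D F'
  Add: F' → b
  Add: F' → -
  Add: F' → ε

No remaining common prefixes — done.

Resulting grammar:
F → D F'
F' → b
F' → -
F' → ε
F → F )
D → )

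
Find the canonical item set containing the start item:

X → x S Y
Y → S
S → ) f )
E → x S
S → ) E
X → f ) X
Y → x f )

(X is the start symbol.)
First, augment the grammar with X' → X
I₀ = CLOSURE({ [X' → . X] }):
  [X' → . X] has the dot before X: add [X → . x S Y], [X → . f ) X]
No further items can be added.

I₀ = { [X → . f ) X], [X → . x S Y], [X' → . X] }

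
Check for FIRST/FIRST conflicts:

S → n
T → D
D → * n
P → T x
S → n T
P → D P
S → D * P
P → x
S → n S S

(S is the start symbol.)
Yes. S → n / S → n T on { 'n' }; S → n / S → n S S on { 'n' }; S → n T / S → n S S on { 'n' }; P → T x / P → D P on { '*' }

A FIRST/FIRST conflict occurs when two productions N → α and N → β for the same non-terminal have FIRST(α) ∩ FIRST(β) ≠ ∅ (with ε ∈ FIRST of a nullable right-hand side, so two nullable alternatives also conflict).

FIRST sets of the non-terminals at (or reachable through a nullable prefix from) the front of some alternative:
  FIRST(D) = { '*' }
  FIRST(T) = { '*' }

Productions for S:
  S → n: FIRST = { 'n' }
  S → n T: FIRST = { 'n' }
  S → D * P: FIRST = { '*' }
  S → n S S: FIRST = { 'n' }
Productions for P:
  P → T x: FIRST = { '*' }
  P → D P: FIRST = { '*' }
  P → x: FIRST = { 'x' }
T, D have only one production, so no FIRST/FIRST conflict is possible there.

Conflict for S: S → n and S → n T
  Overlap: { 'n' }
Conflict for S: S → n and S → n S S
  Overlap: { 'n' }
Conflict for S: S → n T and S → n S S
  Overlap: { 'n' }
Conflict for P: P → T x and P → D P
  Overlap: { '*' }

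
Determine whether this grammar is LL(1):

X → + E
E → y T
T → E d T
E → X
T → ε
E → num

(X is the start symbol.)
Yes, the grammar is LL(1).

A grammar is LL(1) if for each non-terminal N with multiple productions, the predict sets of those productions are pairwise disjoint, where PREDICT(N → α) = (FIRST(α) \ {ε}) ∪ (FOLLOW(N) if α ⇒* ε).

Relevant sets:
  FIRST(X) = { '+' }
  FIRST(E) = { '+', 'num', 'y' }
  FOLLOW(T) = { $, 'd' }

For E:
  PREDICT(E → y T) = { 'y' }
  PREDICT(E → X) = { '+' }
  PREDICT(E → num) = { 'num' }
For T:
  PREDICT(T → E d T) = { '+', 'num', 'y' }
  PREDICT(T → ε) = { $, 'd' }
X has a single production, so nothing to check there.

All predict sets are disjoint. The grammar IS LL(1).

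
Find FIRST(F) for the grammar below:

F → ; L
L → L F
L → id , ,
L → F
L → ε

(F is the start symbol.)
To compute FIRST(F), examine every production with F on the left-hand side, reading each right-hand side left to right until a non-nullable symbol is reached.

From F → ; L:
  - ';' is a terminal: add ';' and stop

Collecting: FIRST(F) = { ';' }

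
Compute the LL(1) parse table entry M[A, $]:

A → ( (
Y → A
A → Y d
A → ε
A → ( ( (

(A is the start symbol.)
To find M[A, $], we find productions for A where $ is in the predict set (PREDICT(N → α) = (FIRST(α) \ {ε}) ∪ (FOLLOW(N) if α ⇒* ε)).

Relevant sets:
  FIRST(Y) = { '(', 'd', ε }
  FOLLOW(A) = { $, 'd' }

A → ( (: PREDICT = { '(' }
A → Y d: PREDICT = { '(', 'd' }
A → ε: PREDICT = { $, 'd' }
  $ is in predict set, so this production goes in M[A, $]
A → ( ( (: PREDICT = { '(' }

M[A, $] = A → ε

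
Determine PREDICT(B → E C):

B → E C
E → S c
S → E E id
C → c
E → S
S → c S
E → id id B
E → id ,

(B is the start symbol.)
{ 'c', 'id' }

PREDICT(B → E C) = (FIRST(RHS) \ {ε}) ∪ (FOLLOW(B) if ε ∈ FIRST(RHS), i.e. RHS ⇒* ε)
FIRST(E) = { 'c', 'id' }
FIRST(E C) = { 'c', 'id' }
ε ∉ FIRST(E C), so FOLLOW(B) is not added.
PREDICT(B → E C) = { 'c', 'id' }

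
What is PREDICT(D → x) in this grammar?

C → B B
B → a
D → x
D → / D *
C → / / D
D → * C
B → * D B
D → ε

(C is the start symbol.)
PREDICT(D → x) = (FIRST(RHS) \ {ε}) ∪ (FOLLOW(D) if ε ∈ FIRST(RHS), i.e. RHS ⇒* ε)
FIRST(x) = { 'x' }
ε ∉ FIRST(x), so FOLLOW(D) is not added.
PREDICT(D → x) = { 'x' }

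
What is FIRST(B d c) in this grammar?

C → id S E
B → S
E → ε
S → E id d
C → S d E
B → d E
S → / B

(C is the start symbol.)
FIRST sets of the non-terminals involved (from the grammar, by fixed-point iteration):
  FIRST(B) = { '/', 'd', 'id' }

To compute FIRST(B d c), process the symbols left to right:
Symbol B is a non-terminal. Add FIRST(B) \ {ε} = { '/', 'd', 'id' }
B is not nullable (ε ∉ FIRST(B)), so stop here.
FIRST(B d c) = { '/', 'd', 'id' }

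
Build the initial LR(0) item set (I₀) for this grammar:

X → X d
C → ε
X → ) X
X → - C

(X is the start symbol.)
{ [X → . ) X], [X → . - C], [X → . X d], [X' → . X] }

First, augment the grammar with X' → X
I₀ = CLOSURE({ [X' → . X] }):
  [X' → . X] has the dot before X: add [X → . X d], [X → . ) X], [X → . - C]
No further items can be added.

I₀ = { [X → . ) X], [X → . - C], [X → . X d], [X' → . X] }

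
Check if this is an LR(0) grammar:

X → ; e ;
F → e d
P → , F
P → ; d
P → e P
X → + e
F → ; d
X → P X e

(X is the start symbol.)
A grammar is LR(0) if no state in the canonical LR(0) collection has:
  - both a shift item (dot before a terminal) and a complete item (shift-reduce conflict), or
  - two or more complete items (reduce-reduce conflict; the accept item [X' → X .] counts as a complete item here).

Augment with X' → X and build the canonical LR(0) collection (I0 = CLOSURE({[X' → . X]}), then GOTO on every symbol after a dot until no new states appear). It has 20 states:
  I0: { [P → . , F], [P → . ; d], [P → . e P], [X → . + e], [X → . ; e ;], [X → . P X e], [X' → . X] }  — shift
  I1: { [X → + . e] }  — shift
  I2: { [F → . ; d], [F → . e d], [P → , . F] }  — shift
  I3: { [P → ; . d], [X → ; . e ;] }  — shift
  I4: { [P → . , F], [P → . ; d], [P → . e P], [X → . + e], [X → . ; e ;], [X → . P X e], [X → P . X e] }  — shift
  I5: { [X' → X .] }  — accept
  I6: { [P → . , F], [P → . ; d], [P → . e P], [P → e . P] }  — shift
  I7: { [P → ; . d] }  — shift
  I8: { [P → e P .] }  — reduce
  I9: { [P → ; d .] }  — reduce
  I10: { [X → P X . e] }  — shift
  I11: { [X → P X e .] }  — reduce
  I12: { [X → ; e . ;] }  — shift
  I13: { [X → ; e ; .] }  — reduce
  I14: { [F → ; . d] }  — shift
  I15: { [P → , F .] }  — reduce
  I16: { [F → e . d] }  — shift
  I17: { [F → e d .] }  — reduce
  I18: { [F → ; d .] }  — reduce
  I19: { [X → + e .] }  — reduce

Every state is either a pure shift/goto state or contains exactly one complete item and nothing to shift — no conflicts. The grammar is LR(0).

Answer: Yes, the grammar is LR(0)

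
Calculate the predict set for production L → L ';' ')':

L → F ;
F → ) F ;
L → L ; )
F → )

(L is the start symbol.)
PREDICT(L → L ';' ')') = (FIRST(RHS) \ {ε}) ∪ (FOLLOW(L) if ε ∈ FIRST(RHS), i.e. RHS ⇒* ε)
FIRST(L) = { ')' }
FIRST(L ';' ')') = { ')' }
ε ∉ FIRST(L ';' ')'), so FOLLOW(L) is not added.
PREDICT(L → L ';' ')') = { ')' }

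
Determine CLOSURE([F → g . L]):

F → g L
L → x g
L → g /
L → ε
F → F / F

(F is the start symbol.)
{ [F → g . L], [L → . g /], [L → . x g], [L → .] }

Start with: [F → g . L]
  [F → g . L] has the dot before L: add [L → . x g], [L → . g /], [L → .]
No further items can be added.

CLOSURE = { [F → g . L], [L → . g /], [L → . x g], [L → .] }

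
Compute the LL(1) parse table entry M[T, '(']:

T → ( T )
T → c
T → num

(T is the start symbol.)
T → ( T )

To find M[T, '('], we find productions for T where '(' is in the predict set (PREDICT(N → α) = (FIRST(α) \ {ε}) ∪ (FOLLOW(N) if α ⇒* ε)).

T → ( T ): PREDICT = { '(' }
  '(' is in predict set, so this production goes in M[T, '(']
T → c: PREDICT = { 'c' }
T → num: PREDICT = { 'num' }

M[T, '('] = T → ( T )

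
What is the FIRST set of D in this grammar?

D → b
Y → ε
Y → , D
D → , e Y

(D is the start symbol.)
From D → b:
  - b is a terminal: add 'b' and stop
From D → , e Y:
  - ',' is a terminal: add ',' and stop

Collecting: FIRST(D) = { ',', 'b' }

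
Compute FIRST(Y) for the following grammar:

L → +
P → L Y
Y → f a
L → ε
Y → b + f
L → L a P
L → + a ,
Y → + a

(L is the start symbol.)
To compute FIRST(Y), examine every production with Y on the left-hand side, reading each right-hand side left to right until a non-nullable symbol is reached.

From Y → f a:
  - f is a terminal: add 'f' and stop
From Y → b + f:
  - b is a terminal: add 'b' and stop
From Y → + a:
  - '+' is a terminal: add '+' and stop

Collecting: FIRST(Y) = { '+', 'b', 'f' }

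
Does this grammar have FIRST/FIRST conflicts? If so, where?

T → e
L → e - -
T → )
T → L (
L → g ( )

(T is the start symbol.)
Yes. T → e / T → L '(' on { 'e' }

A FIRST/FIRST conflict occurs when two productions N → α and N → β for the same non-terminal have FIRST(α) ∩ FIRST(β) ≠ ∅ (with ε ∈ FIRST of a nullable right-hand side, so two nullable alternatives also conflict).

FIRST sets of the non-terminals at (or reachable through a nullable prefix from) the front of some alternative:
  FIRST(L) = { 'e', 'g' }

Productions for T:
  T → e: FIRST = { 'e' }
  T → ): FIRST = { ')' }
  T → L (: FIRST = { 'e', 'g' }
Productions for L:
  L → e - -: FIRST = { 'e' }
  L → g ( ): FIRST = { 'g' }

Conflict for T: T → e and T → L (
  Overlap: { 'e' }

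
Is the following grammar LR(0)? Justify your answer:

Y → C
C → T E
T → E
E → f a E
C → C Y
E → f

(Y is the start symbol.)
Augment with Y' → Y and build the canonical LR(0) collection (I0 = CLOSURE({[Y' → . Y]}), then GOTO on every symbol after a dot until no new states appear). It has 10 states:
  I0: { [C → . C Y], [C → . T E], [E → . f a E], [E → . f], [T → . E], [Y → . C], [Y' → . Y] }  — shift
  I1: { [C → . C Y], [C → . T E], [C → C . Y], [E → . f a E], [E → . f], [T → . E], [Y → . C], [Y → C .] }  — shift, reduce
  I2: { [T → E .] }  — reduce
  I3: { [C → T . E], [E → . f a E], [E → . f] }  — shift
  I4: { [Y' → Y .] }  — accept
  I5: { [E → f . a E], [E → f .] }  — shift, reduce
  I6: { [E → . f a E], [E → . f], [E → f a . E] }  — shift
  I7: { [E → f a E .] }  — reduce
  I8: { [C → T E .] }  — reduce
  I9: { [C → C Y .] }  — reduce

Conflict in state I1:
  Shift-reduce conflict between [Y → C .] and [E → . f]
So the grammar is NOT LR(0).

Answer: No. Shift-reduce conflict between [Y → C .] and [E → . f]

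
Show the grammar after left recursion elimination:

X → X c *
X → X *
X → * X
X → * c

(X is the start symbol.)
X is directly left-recursive. The standard transformation for
  A → A α₁ | ... | A α_m | β₁ | ... | β_n
is
  A  → β₁ A' | ... | β_n A'
  A' → α₁ A' | ... | α_m A' | ε

X → * X becomes X → * X X'
X → * c becomes X → * c X'
X → X c * becomes X' → c * X'
X → X * becomes X' → * X'
Add X' → ε

Resulting grammar:
X → * X X'
X → * c X'
X' → c * X'
X' → * X'
X' → ε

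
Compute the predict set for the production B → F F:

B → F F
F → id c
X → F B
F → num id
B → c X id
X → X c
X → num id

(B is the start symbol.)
{ 'id', 'num' }

PREDICT(B → F F) = (FIRST(RHS) \ {ε}) ∪ (FOLLOW(B) if ε ∈ FIRST(RHS), i.e. RHS ⇒* ε)
FIRST(F) = { 'id', 'num' }
FIRST(F F) = { 'id', 'num' }
ε ∉ FIRST(F F), so FOLLOW(B) is not added.
PREDICT(B → F F) = { 'id', 'num' }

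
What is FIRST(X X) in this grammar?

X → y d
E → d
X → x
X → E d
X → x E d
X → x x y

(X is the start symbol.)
FIRST sets of the non-terminals involved (from the grammar, by fixed-point iteration):
  FIRST(X) = { 'd', 'x', 'y' }

To compute FIRST(X X), process the symbols left to right:
Symbol X is a non-terminal. Add FIRST(X) \ {ε} = { 'd', 'x', 'y' }
X is not nullable (ε ∉ FIRST(X)), so stop here.
FIRST(X X) = { 'd', 'x', 'y' }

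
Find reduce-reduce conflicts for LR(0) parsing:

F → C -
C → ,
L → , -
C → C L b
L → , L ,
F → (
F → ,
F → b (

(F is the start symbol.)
A reduce-reduce conflict occurs when an LR(0) state has two complete items [A → α .] and [B → β .] — both call for a reduction, and with no lookahead the parser cannot choose between them.

Augment with F' → F and build the canonical LR(0) collection (I0 = CLOSURE({[F' → . F]}), then GOTO on every symbol after a dot until no new states appear). It has 14 states:
  I0: { [C → . ,], [C → . C L b], [F → . (], [F → . ,], [F → . C -], [F → . b (], [F' → . F] }  — shift
  I1: { [F → ( .] }  — reduce
  I2: { [C → , .], [F → , .] }  — 2 reduces
  I3: { [C → C . L b], [F → C . -], [L → . , -], [L → . , L ,] }  — shift
  I4: { [F' → F .] }  — accept
  I5: { [F → b . (] }  — shift
  I6: { [F → b ( .] }  — reduce
  I7: { [L → , . -], [L → , . L ,], [L → . , -], [L → . , L ,] }  — shift
  I8: { [F → C - .] }  — reduce
  I9: { [C → C L . b] }  — shift
  I10: { [C → C L b .] }  — reduce
  I11: { [L → , - .] }  — reduce
  I12: { [L → , L . ,] }  — shift
  I13: { [L → , L , .] }  — reduce

I2 contains complete items [C → , .], [F → , .] — reduce-reduce conflict.

Answer: Yes — I2: [C → , .] vs [F → , .]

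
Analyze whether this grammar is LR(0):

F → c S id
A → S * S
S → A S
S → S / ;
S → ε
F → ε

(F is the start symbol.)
A grammar is LR(0) if no state in the canonical LR(0) collection has:
  - both a shift item (dot before a terminal) and a complete item (shift-reduce conflict), or
  - two or more complete items (reduce-reduce conflict; the accept item [F' → F .] counts as a complete item here).

Augment with F' → F and build the canonical LR(0) collection (I0 = CLOSURE({[F' → . F]}), then GOTO on every symbol after a dot until no new states appear). It has 11 states:
  I0: { [F → . c S id], [F → .], [F' → . F] }  — shift, reduce
  I1: { [F' → F .] }  — accept
  I2: { [A → . S * S], [F → c . S id], [S → . A S], [S → . S / ;], [S → .] }  — reduce
  I3: { [A → . S * S], [S → . A S], [S → . S / ;], [S → .], [S → A . S] }  — reduce
  I4: { [A → S . * S], [F → c S . id], [S → S . / ;] }  — shift
  I5: { [A → . S * S], [A → S * . S], [S → . A S], [S → . S / ;], [S → .] }  — reduce
  I6: { [S → S / . ;] }  — shift
  I7: { [F → c S id .] }  — reduce
  I8: { [S → S / ; .] }  — reduce
  I9: { [A → S * S .], [A → S . * S], [S → S . / ;] }  — shift, reduce
  I10: { [A → S . * S], [S → A S .], [S → S . / ;] }  — shift, reduce

Conflict in state I0:
  Shift-reduce conflict between [F → .] and [F → . c S id]
So the grammar is NOT LR(0).

Answer: No. Shift-reduce conflict between [F → .] and [F → . c S id]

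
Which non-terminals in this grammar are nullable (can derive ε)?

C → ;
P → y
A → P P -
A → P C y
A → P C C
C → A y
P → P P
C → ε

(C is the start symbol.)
A non-terminal is nullable if it can derive ε (the empty string): either it has an ε-production, or it has a production whose right-hand side consists entirely of nullable non-terminals.

ε-productions: C → ε
So C is immediately nullable.
No further non-terminal can be added: every production for the remaining non-terminals contains a terminal or a non-nullable non-terminal.
Nullable = { 'C' }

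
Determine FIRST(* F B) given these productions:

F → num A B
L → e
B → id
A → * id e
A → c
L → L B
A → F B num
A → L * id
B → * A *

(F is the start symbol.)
{ '*' }

To compute FIRST(* F B), process the symbols left to right:
Symbol * is a terminal. Add '*' and stop.
FIRST(* F B) = { '*' }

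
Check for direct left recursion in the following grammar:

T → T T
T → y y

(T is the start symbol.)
T → T T: LEFT RECURSIVE (starts with T)
T → y y: starts with y

The grammar has direct left recursion on: T.

Answer: Yes, T is left-recursive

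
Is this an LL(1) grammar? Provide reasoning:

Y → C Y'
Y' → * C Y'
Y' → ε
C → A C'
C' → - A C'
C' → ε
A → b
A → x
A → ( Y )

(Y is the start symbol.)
A grammar is LL(1) if for each non-terminal N with multiple productions, the predict sets of those productions are pairwise disjoint, where PREDICT(N → α) = (FIRST(α) \ {ε}) ∪ (FOLLOW(N) if α ⇒* ε).

Relevant sets:
  FOLLOW(Y') = { $, ')' }
  FOLLOW(C') = { $, ')', '*' }

For Y':
  PREDICT(Y' → '*' C Y') = { '*' }
  PREDICT(Y' → ε) = { $, ')' }
For C':
  PREDICT(C' → '-' A C') = { '-' }
  PREDICT(C' → ε) = { $, ')', '*' }
For A:
  PREDICT(A → b) = { 'b' }
  PREDICT(A → x) = { 'x' }
  PREDICT(A → '(' Y ')') = { '(' }
Y, C have a single production, so nothing to check there.

All predict sets are disjoint. The grammar IS LL(1).

Answer: Yes, the grammar is LL(1).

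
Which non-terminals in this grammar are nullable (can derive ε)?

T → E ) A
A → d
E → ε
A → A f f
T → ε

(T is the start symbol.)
A non-terminal is nullable if it can derive ε (the empty string): either it has an ε-production, or it has a production whose right-hand side consists entirely of nullable non-terminals.

ε-productions: E → ε, T → ε
So E, T are immediately nullable.
No further non-terminal can be added: every production for the remaining non-terminals contains a terminal or a non-nullable non-terminal.
Nullable = { 'E', 'T' }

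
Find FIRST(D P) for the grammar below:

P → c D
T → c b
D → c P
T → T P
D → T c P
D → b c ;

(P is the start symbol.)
FIRST sets of the non-terminals involved (from the grammar, by fixed-point iteration):
  FIRST(D) = { 'b', 'c' }

To compute FIRST(D P), process the symbols left to right:
Symbol D is a non-terminal. Add FIRST(D) \ {ε} = { 'b', 'c' }
D is not nullable (ε ∉ FIRST(D)), so stop here.
FIRST(D P) = { 'b', 'c' }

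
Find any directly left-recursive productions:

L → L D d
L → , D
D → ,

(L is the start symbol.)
Yes, L is left-recursive

L → L D d: LEFT RECURSIVE (starts with L)
L → , D: starts with ','
D → ,: starts with ','

The grammar has direct left recursion on: L.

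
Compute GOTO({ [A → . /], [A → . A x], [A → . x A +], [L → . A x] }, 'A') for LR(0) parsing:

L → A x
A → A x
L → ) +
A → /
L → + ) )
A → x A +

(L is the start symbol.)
GOTO(I, 'A') = CLOSURE({ [A → αX.β] : [A → α.Xβ] ∈ I, X = 'A' })

Items with dot before 'A', with the dot advanced:
  [A → . A x] → [A → A . x]
  [L → . A x] → [L → A . x]
Closure adds nothing (no advanced item has the dot before a non-terminal).

GOTO = { [A → A . x], [L → A . x] }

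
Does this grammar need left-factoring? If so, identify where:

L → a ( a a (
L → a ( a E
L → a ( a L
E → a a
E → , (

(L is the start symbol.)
Left-factoring is needed when two productions for the same non-terminal
share a common prefix on the right-hand side.

Productions for L:
  L → a ( a a (
  L → a ( a E
  L → a ( a L
Productions for E:
  E → a a
  E → , (

Found common prefix 'a ( a' in productions for L

Answer: Yes, L has productions with common prefix 'a ( a'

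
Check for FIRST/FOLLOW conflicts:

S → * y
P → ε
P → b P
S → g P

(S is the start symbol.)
A FIRST/FOLLOW conflict occurs when a non-terminal N has a nullable alternative N → β (β ⇒* ε) and another alternative N → α with FIRST(α) ∩ FOLLOW(N) ≠ ∅: on such a lookahead the parser cannot decide between expanding α and letting N vanish via β.

Nullable non-terminals: P.

P: nullable alternative(s) P → ε; FOLLOW(P) = { $ }
  P → ε: FIRST \ {ε} = { } — this is the only nullable alternative, skip
  P → b P: FIRST \ {ε} = { 'b' } — disjoint from FOLLOW(P)

S has no nullable alternative, so no FIRST/FOLLOW check is needed there.

No FIRST/FOLLOW conflicts found.

Answer: No FIRST/FOLLOW conflicts.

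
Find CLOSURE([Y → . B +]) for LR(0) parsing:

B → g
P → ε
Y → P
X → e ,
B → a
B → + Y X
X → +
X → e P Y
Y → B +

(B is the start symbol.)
{ [B → . + Y X], [B → . a], [B → . g], [Y → . B +] }

To compute CLOSURE, for each item [A → α.Bβ] where B is a non-terminal, add [B → .γ] for all productions B → γ; repeat for the newly added items until nothing changes.

Start with: [Y → . B +]
  [Y → . B +] has the dot before B: add [B → . g], [B → . a], [B → . + Y X]
No further items can be added.

CLOSURE = { [B → . + Y X], [B → . a], [B → . g], [Y → . B +] }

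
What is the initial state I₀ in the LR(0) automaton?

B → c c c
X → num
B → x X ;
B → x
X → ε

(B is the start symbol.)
{ [B → . c c c], [B → . x X ;], [B → . x], [B' → . B] }

First, augment the grammar with B' → B
I₀ = CLOSURE({ [B' → . B] }):
  [B' → . B] has the dot before B: add [B → . c c c], [B → . x X ;], [B → . x]
No further items can be added.

I₀ = { [B → . c c c], [B → . x X ;], [B → . x], [B' → . B] }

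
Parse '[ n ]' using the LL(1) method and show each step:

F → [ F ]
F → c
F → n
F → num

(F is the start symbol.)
LL(1) parsing maintains a stack (initially the start symbol over $) and the input. At each step: if the stack top is a terminal, match it against the current input token; if it is a non-terminal N, replace it with the RHS of M[N, lookahead] (the unique production whose predict set contains the lookahead).

Stack is shown with the top on the left.

Stack    Input    Action
------------------------
F $      [ n ] $  output F → [ F ]
[ F ] $  [ n ] $  match '['
F ] $    n ] $    output F → n
n ] $    n ] $    match 'n'
] $      ] $      match ']'
$        $        accept

The string is accepted.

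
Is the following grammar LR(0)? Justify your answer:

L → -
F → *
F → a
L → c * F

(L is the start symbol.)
Yes, the grammar is LR(0)

A grammar is LR(0) if no state in the canonical LR(0) collection has:
  - both a shift item (dot before a terminal) and a complete item (shift-reduce conflict), or
  - two or more complete items (reduce-reduce conflict; the accept item [L' → L .] counts as a complete item here).

Augment with L' → L and build the canonical LR(0) collection (I0 = CLOSURE({[L' → . L]}), then GOTO on every symbol after a dot until no new states appear). It has 8 states:
  I0: { [L → . -], [L → . c * F], [L' → . L] }  — shift
  I1: { [L → - .] }  — reduce
  I2: { [L' → L .] }  — accept
  I3: { [L → c . * F] }  — shift
  I4: { [F → . *], [F → . a], [L → c * . F] }  — shift
  I5: { [F → * .] }  — reduce
  I6: { [L → c * F .] }  — reduce
  I7: { [F → a .] }  — reduce

Every state is either a pure shift/goto state or contains exactly one complete item and nothing to shift — no conflicts. The grammar is LR(0).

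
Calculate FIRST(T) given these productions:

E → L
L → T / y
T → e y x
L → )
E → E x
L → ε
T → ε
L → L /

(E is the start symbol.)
{ 'e', ε }

To compute FIRST(T), examine every production with T on the left-hand side, reading each right-hand side left to right until a non-nullable symbol is reached.

From T → e y x:
  - e is a terminal: add 'e' and stop
From T → ε:
  - ε-production, so ε ∈ FIRST(T)

Collecting: FIRST(T) = { 'e', ε }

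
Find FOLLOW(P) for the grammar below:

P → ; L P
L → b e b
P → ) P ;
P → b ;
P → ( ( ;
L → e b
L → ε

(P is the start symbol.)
{ $, ';' }

To compute FOLLOW(P), find every occurrence of P on a right-hand side N → α P β: add FIRST(β) \ {ε}, and if β is empty or nullable also add FOLLOW(N). Iterate to a fixed point.

P is the start symbol, so $ ∈ FOLLOW(P).
In P → ; L P: P is at the end; this adds FOLLOW(P) to itself — nothing new
In P → ) P ;: P is followed by ';', add FIRST(';') \ {ε} = { ';' }

Taking the union: FOLLOW(P) = { $, ';' }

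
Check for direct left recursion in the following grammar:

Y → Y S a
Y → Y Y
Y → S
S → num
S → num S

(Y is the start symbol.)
Yes, Y is left-recursive

Y → Y S a: LEFT RECURSIVE (starts with Y)
Y → Y Y: LEFT RECURSIVE (starts with Y)
Y → S: starts with S
S → num: starts with num
S → num S: starts with num

The grammar has direct left recursion on: Y.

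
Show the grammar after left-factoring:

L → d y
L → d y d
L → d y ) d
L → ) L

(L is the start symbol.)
Left-factoring transforms A → αβ₁ | αβ₂ into A → αA' and A' → β₁ | β₂
(α is the longest common prefix among the alternatives). Repeat until
no nonterminal has two alternatives with a common prefix.

Round 1: L has alternatives sharing prefix 'd y'. Introduce L': L → d y L'
  Add: L' → ε
  Add: L' → d
  Add: L' → ) d

No remaining common prefixes — done.

Resulting grammar:
L → d y L'
L' → ε
L' → d
L' → ) d
L → ) L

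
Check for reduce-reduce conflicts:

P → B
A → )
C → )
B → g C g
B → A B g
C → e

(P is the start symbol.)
Augment with P' → P and build the canonical LR(0) collection (I0 = CLOSURE({[P' → . P]}), then GOTO on every symbol after a dot until no new states appear). It has 12 states:
  I0: { [A → . )], [B → . A B g], [B → . g C g], [P → . B], [P' → . P] }  — shift
  I1: { [A → ) .] }  — reduce
  I2: { [A → . )], [B → . A B g], [B → . g C g], [B → A . B g] }  — shift
  I3: { [P → B .] }  — reduce
  I4: { [P' → P .] }  — accept
  I5: { [B → g . C g], [C → . )], [C → . e] }  — shift
  I6: { [C → ) .] }  — reduce
  I7: { [B → g C . g] }  — shift
  I8: { [C → e .] }  — reduce
  I9: { [B → g C g .] }  — reduce
  I10: { [B → A B . g] }  — shift
  I11: { [B → A B g .] }  — reduce

No state contains more than one complete item.

Answer: No reduce-reduce conflicts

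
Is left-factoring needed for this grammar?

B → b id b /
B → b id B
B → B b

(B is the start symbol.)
Left-factoring is needed when two productions for the same non-terminal
share a common prefix on the right-hand side.

Productions for B:
  B → b id b /
  B → b id B
  B → B b

Found common prefix 'b id' in productions for B

Answer: Yes, B has productions with common prefix 'b id'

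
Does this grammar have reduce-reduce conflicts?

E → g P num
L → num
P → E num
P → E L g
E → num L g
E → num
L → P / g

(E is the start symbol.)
A reduce-reduce conflict occurs when an LR(0) state has two complete items [A → α .] and [B → β .] — both call for a reduction, and with no lookahead the parser cannot choose between them.

Augment with E' → E and build the canonical LR(0) collection (I0 = CLOSURE({[E' → . E]}), then GOTO on every symbol after a dot until no new states appear). It has 16 states:
  I0: { [E → . g P num], [E → . num L g], [E → . num], [E' → . E] }  — shift
  I1: { [E' → E .] }  — accept
  I2: { [E → . g P num], [E → . num L g], [E → . num], [E → g . P num], [P → . E L g], [P → . E num] }  — shift
  I3: { [E → . g P num], [E → . num L g], [E → . num], [E → num . L g], [E → num .], [L → . P / g], [L → . num], [P → . E L g], [P → . E num] }  — shift, reduce
  I4: { [E → . g P num], [E → . num L g], [E → . num], [L → . P / g], [L → . num], [P → . E L g], [P → . E num], [P → E . L g], [P → E . num] }  — shift
  I5: { [E → num L . g] }  — shift
  I6: { [L → P . / g] }  — shift
  I7: { [E → . g P num], [E → . num L g], [E → . num], [E → num . L g], [E → num .], [L → . P / g], [L → . num], [L → num .], [P → . E L g], [P → . E num] }  — shift, 2 reduces
  I8: { [L → P / . g] }  — shift
  I9: { [L → P / g .] }  — reduce
  I10: { [E → num L g .] }  — reduce
  I11: { [P → E L . g] }  — shift
  I12: { [E → . g P num], [E → . num L g], [E → . num], [E → num . L g], [E → num .], [L → . P / g], [L → . num], [L → num .], [P → . E L g], [P → . E num], [P → E num .] }  — shift, 3 reduces
  I13: { [P → E L g .] }  — reduce
  I14: { [E → g P . num] }  — shift
  I15: { [E → g P num .] }  — reduce

I7 contains complete items [E → num .], [L → num .] — reduce-reduce conflict.
I12 contains complete items [E → num .], [L → num .], [P → E num .] — reduce-reduce conflict.

Answer: Yes — I7: [E → num .] vs [L → num .]; I12: [E → num .] vs [L → num .]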